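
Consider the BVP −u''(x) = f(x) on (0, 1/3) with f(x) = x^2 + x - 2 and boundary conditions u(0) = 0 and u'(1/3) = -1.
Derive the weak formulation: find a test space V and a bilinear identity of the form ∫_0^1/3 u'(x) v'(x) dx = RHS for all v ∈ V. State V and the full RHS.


V = {v ∈ H^1(0, 1/3) : v(0) = 0} (test functions vanish at x = 0 where u is specified); weak form: ∫_0^1/3 u'v' dx = ∫_0^1/3 (x^2 + x - 2) v dx − v(1/3) for all v ∈ V.

Multiply both sides by a test function v and integrate from 0 to 1/3:
  ∫_0^1/3 −u''(x) v(x) dx = ∫_0^1/3 f(x) v(x) dx.
Integrate the LHS by parts once:
  ∫_0^1/3 −u'' v dx = −[u'(x) v(x)]_0^1/3 + ∫_0^1/3 u'(x) v'(x) dx.
Thus ∫_0^1/3 u'(x) v'(x) dx = ∫_0^1/3 f(x) v(x) dx + [u'(x) v(x)]_0^1/3.
Choose V so that boundary terms are either known or forced to vanish.
Mixed BC: u(0) = 0 (Dirichlet) and u'(1/3) = -1 (Neumann). Define V = {v ∈ H^1(0, 1/3) : v(0) = 0}. Then [u' v]_0^1/3 = u'(1/3)·v(1/3) − u'(0)·0 = − v(1/3).
Weak formulation: find u (satisfying any essential BC) such that ∫_0^1/3 u'(x) v'(x) dx = ∫_0^1/3 f v dx − v(1/3) for all v ∈ V (Dirichlet at 0 absorbed into V; Neumann datum at x = 1/3 contributes the boundary term).
Substituting f(x) = x^2 + x - 2, the right-hand side is ∫_0^1/3 (x^2 + x - 2) v dx − v(1/3).


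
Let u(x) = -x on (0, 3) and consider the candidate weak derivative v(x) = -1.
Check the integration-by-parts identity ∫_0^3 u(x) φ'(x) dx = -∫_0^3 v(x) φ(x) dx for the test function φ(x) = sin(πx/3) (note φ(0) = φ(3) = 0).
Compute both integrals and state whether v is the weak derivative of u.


LHS = 6/π, RHS = 6/π. Yes, v = u' weakly.

u(x) = -x, classical derivative u'(x) = -1.
φ(x) = sin(πx/3), so φ'(x) = π*cos(π*x/3)/3.
Note φ(0) = φ(3) = 0, so the boundary term u·φ vanishes.
LHS = ∫_0^3 u(x) φ'(x) dx = ∫_0^3 (-π*x*cos(π*x/3)/3) dx. Term by term:
  ∫_0^3 -π*x*cos(π*x/3)/3 dx = 6/π.
So LHS = 6/π.
∫_0^3 v(x) φ(x) dx = ∫_0^3 (-sin(π*x/3)) dx. Term by term:
  ∫_0^3 -sin(π*x/3) dx = -6/π.
So RHS = -∫_0^3 v(x) φ(x) dx = 6/π.
LHS = RHS, so the identity holds for this test φ.
Moreover u is smooth here and v(x) = u'(x) = -1 pointwise, so the identity holds for every test function. Hence v is the weak derivative of u.


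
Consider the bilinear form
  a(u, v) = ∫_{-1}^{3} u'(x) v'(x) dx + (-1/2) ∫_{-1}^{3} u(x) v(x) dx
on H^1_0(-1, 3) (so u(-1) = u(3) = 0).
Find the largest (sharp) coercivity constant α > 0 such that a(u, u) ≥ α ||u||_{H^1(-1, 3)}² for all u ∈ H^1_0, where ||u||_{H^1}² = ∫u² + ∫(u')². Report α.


α = (-8 + π^2)/(π^2 + 16)

Coercivity of a(·,·) on H^1_0(-1, 3) means a(u, u) ≥ α ||u||_{H^1}² for every u ∈ H^1_0.
The interval has length L = 4, and Poincaré/coercivity depend only on L. Here a(u, u) = ∫(u')² + (-1/2)·∫u².
Here c = -1/2 < 0 with |c| < (π/L)² = π^2/16, so coercivity still holds. The condition a(u,u) ≥ α||u||_{H^1}² reads (1−α)∫(u')² ≥ (α−c)∫u². Any admissible α is ≤ 1 (rapidly oscillating u have ∫u²/∫(u')² → 0), and α = 1 would force 0 ≥ (1−c)∫u², impossible since c < 1; so 1−α > 0. By the sharp Poincaré inequality on H^1_0 of an interval of length L, ∫(u')² ≥ (π/L)²∫u² with equality for the first sine mode sin(π(x−x₀)/L) (x₀ the left endpoint), so the inequality holds for all u iff (1−α)(π/L)² ≥ α − c, i.e. α ≤ ((π/L)² + c)/((π/L)² + 1) = (1 + c(L/π)²)/(1 + (L/π)²). (Direct route, valid since c ≤ 0: Poincaré gives c∫u² ≥ c(L/π)²∫(u')², so a(u,u) ≥ (1 + c(L/π)²)∫(u')², while ||u||_{H^1}² ≤ (1 + (L/π)²)∫(u')²; dividing yields the same α.) With (π/L)² = π^2/16 and c = -1/2, the largest admissible constant is α = ((π/L)² + c)/((π/L)² + 1).
Simplifying, α = (-8 + π^2)/(π^2 + 16).


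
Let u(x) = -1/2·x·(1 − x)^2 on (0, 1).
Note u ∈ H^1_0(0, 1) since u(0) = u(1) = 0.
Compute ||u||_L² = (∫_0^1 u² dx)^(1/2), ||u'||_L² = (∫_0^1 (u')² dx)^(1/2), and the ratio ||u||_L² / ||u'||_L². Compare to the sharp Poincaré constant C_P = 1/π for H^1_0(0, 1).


||u||_L² / ||u'||_L² = sqrt(14)/14 < C_P = 1/π.

u(x) = -1/2·x·(1 − x)^2, so u'(x) = (1 - 3*x)*(x - 1)/2.
u(x) = -1/2·x·(1 − x)^2 vanishes at x = 0 and x = 1, so u ∈ H^1_0(0, 1). Differentiate via the product rule and integrate the resulting polynomials term by term.
  ∫_0^1 u² dx = ∫_0^1 (x^6/4 - x^5 + 3*x^4/2 - x^3 + x^2/4) dx. Term by term:
    ∫_0^1 x^6/4 dx = 1/28;  ∫_0^1 -x^5 dx = -1/6;  ∫_0^1 3*x^4/2 dx = 3/10;
    ∫_0^1 -x^3 dx = -1/4;  ∫_0^1 x^2/4 dx = 1/12.
  Sum: 1/28 − 1/6 + 3/10 − 1/4 + 1/12 = 1/420.
  ∫_0^1 (u')² dx = ∫_0^1 (9*x^4/4 - 6*x^3 + 11*x^2/2 - 2*x + 1/4) dx. Term by term:
    ∫_0^1 9*x^4/4 dx = 9/20;  ∫_0^1 -6*x^3 dx = -3/2;  ∫_0^1 11*x^2/2 dx = 11/6;
    ∫_0^1 -2*x dx = -1;  ∫_0^1 1/4 dx = 1/4.
  Sum: 9/20 − 3/2 + 11/6 − 1 + 1/4 = 1/30.
∫_0^1 u² dx = 1/420, so ||u||_L² = sqrt(105)/210.
∫_0^1 (u')² dx = 1/30, so ||u'||_L² = sqrt(30)/30.
Ratio ||u||_L² / ||u'||_L² = sqrt(14)/14.
Sharp Poincaré constant on H^1_0(0, 1) is C_P = L/π = 1/π, achieved by sin(π·x).
A polynomial bump cannot attain the sharp Poincaré constant (only the first sine eigenfunction does), so the ratio is strictly less than C_P, consistent with ||u||_L² ≤ C_P ||u'||_L².


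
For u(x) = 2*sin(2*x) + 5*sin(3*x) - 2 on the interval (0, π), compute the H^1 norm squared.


||u||_{H^1(0,π)}^2 = -40/3 + 139*π

u'(x) = 4*cos(2*x) + 15*cos(3*x).
Expand u² and (u')² and integrate term by term on (0, π), using: for integers n ≥ 1, ∫_0^π sin²(nx) dx = ∫_0^π cos²(nx) dx = π/2; for n ≠ n', ∫_0^π sin(nx)sin(n'x) dx = ∫_0^π cos(nx)cos(n'x) dx = 0; and by product-to-sum, ∫_0^π sin(nx)cos(n'x) dx = ½∫_0^π [sin((n+n')x) + sin((n−n')x)] dx, which is 0 when n+n' is even and 2n/(n²−n'²) when n+n' is odd (it need not vanish on (0, π)). For the constant mode: ∫_0^π 1 dx = π, ∫_0^π cos(nx) dx = 0, ∫_0^π sin(nx) dx = (1−(−1)^n)/n.
  u² squared terms: (-2)²·∫1 dx = 4·π = 4*π;  (2)²·∫sin(2x)² dx = 4·π/2 = 2*π;  (5)²·∫sin(3x)² dx = 25·π/2 = 25*π/2.
  u² cross terms: 2·(-2)·(2)·∫1·sin(2x) dx = -8·(0) = 0;  2·(-2)·(5)·∫1·sin(3x) dx = -20·(2/3) = -40/3;  2·(2)·(5)·∫sin(2x)·sin(3x) dx = 20·(0) = 0.
  So ∫_0^π u² dx = 4*π + 2*π + 25*π/2 + 0 − 40/3 + 0 = -40/3 + 37*π/2.
  (u')² squared terms: (4)²·∫cos(2x)² dx = 16·π/2 = 8*π;  (15)²·∫cos(3x)² dx = 225·π/2 = 225*π/2.
  (u')² cross terms: 2·(4)·(15)·∫cos(2x)·cos(3x) dx = 120·(0) = 0.
  So ∫_0^π (u')² dx = 8*π + 225*π/2 + 0 = 241*π/2.
||u||_{H^1}^2 = (-40/3 + 37*π/2) + (241*π/2) = -40/3 + 139*π.


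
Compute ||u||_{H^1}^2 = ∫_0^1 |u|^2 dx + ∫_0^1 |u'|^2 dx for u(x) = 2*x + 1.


||u||_{H^1}^2 = 25/3

The H^1 norm (squared) on an interval (0, L) is
  ||u||_{H^1}^2 = ∫_0^L u(x)^2 dx + ∫_0^L u'(x)^2 dx.
Compute u'(x) = 2.
Then u(x)^2 = 4*x**2 + 4*x + 1 and u'(x)^2 = 4.
Integrate each monomial from 0 to 1 using ∫_0^1 c·x^n dx = c·1^(n+1)/(n+1):
  ∫_0^1 u(x)^2 dx = ∫_0^1 (4*x^2 + 4*x + 1) dx. Term by term:
    ∫_0^1 4*x^2 dx = 4/3;  ∫_0^1 4*x dx = 2;  ∫_0^1 1 dx = 1.
  Sum: 4/3 + 2 + 1 = 13/3.
  ∫_0^1 u'(x)^2 dx = ∫_0^1 (4) dx. Term by term:
    ∫_0^1 4 dx = 4.
Adding: ||u||_{H^1}^2 = 13/3 + 4 = 25/3.


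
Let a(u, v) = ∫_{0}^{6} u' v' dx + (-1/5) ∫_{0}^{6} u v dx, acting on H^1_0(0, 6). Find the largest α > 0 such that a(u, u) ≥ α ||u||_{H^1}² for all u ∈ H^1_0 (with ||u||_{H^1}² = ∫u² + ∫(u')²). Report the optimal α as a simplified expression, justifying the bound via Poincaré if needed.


α = (-36/5 + π^2)/(π^2 + 36)

Coercivity of a(·,·) on H^1_0(0, 6) means a(u, u) ≥ α ||u||_{H^1}² for every u ∈ H^1_0.
The interval has length L = 6, and Poincaré/coercivity depend only on L. Here a(u, u) = ∫(u')² + (-1/5)·∫u².
Here c = -1/5 < 0 with |c| < (π/L)² = π^2/36, so coercivity still holds. The condition a(u,u) ≥ α||u||_{H^1}² reads (1−α)∫(u')² ≥ (α−c)∫u². Any admissible α is ≤ 1 (rapidly oscillating u have ∫u²/∫(u')² → 0), and α = 1 would force 0 ≥ (1−c)∫u², impossible since c < 1; so 1−α > 0. By the sharp Poincaré inequality on H^1_0 of an interval of length L, ∫(u')² ≥ (π/L)²∫u² with equality for the first sine mode sin(π(x−x₀)/L) (x₀ the left endpoint), so the inequality holds for all u iff (1−α)(π/L)² ≥ α − c, i.e. α ≤ ((π/L)² + c)/((π/L)² + 1) = (1 + c(L/π)²)/(1 + (L/π)²). (Direct route, valid since c ≤ 0: Poincaré gives c∫u² ≥ c(L/π)²∫(u')², so a(u,u) ≥ (1 + c(L/π)²)∫(u')², while ||u||_{H^1}² ≤ (1 + (L/π)²)∫(u')²; dividing yields the same α.) With (π/L)² = π^2/36 and c = -1/5, the largest admissible constant is α = ((π/L)² + c)/((π/L)² + 1).
Simplifying, α = (-36/5 + π^2)/(π^2 + 36).


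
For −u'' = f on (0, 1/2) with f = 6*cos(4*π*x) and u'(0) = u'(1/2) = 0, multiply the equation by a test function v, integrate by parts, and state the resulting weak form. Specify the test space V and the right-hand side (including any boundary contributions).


V = H^1(0, 1/2) (no boundary constraint on v; u is determined up to an additive constant); weak form: ∫_0^1/2 u'v' dx = ∫_0^1/2 (6*cos(4*π*x)) v dx for all v ∈ V.

Multiply both sides by a test function v and integrate from 0 to 1/2:
  ∫_0^1/2 −u''(x) v(x) dx = ∫_0^1/2 f(x) v(x) dx.
Integrate the LHS by parts once:
  ∫_0^1/2 −u'' v dx = −[u'(x) v(x)]_0^1/2 + ∫_0^1/2 u'(x) v'(x) dx.
Thus ∫_0^1/2 u'(x) v'(x) dx = ∫_0^1/2 f(x) v(x) dx + [u'(x) v(x)]_0^1/2.
Choose V so that boundary terms are either known or forced to vanish.
u has homogeneous Neumann: u'(0) = u'(1/2) = 0. So [u' v]_0^1/2 = 0·v(1/2) − 0·v(0) = 0 for any v; take V = H^1(0, 1/2).
Weak formulation: find u (satisfying any essential BC) such that ∫_0^1/2 u'(x) v'(x) dx = ∫_0^1/2 f v dx for all v ∈ V (homogeneous Neumann, so boundary terms vanish).
Substituting f(x) = 6*cos(4*π*x), the right-hand side is ∫_0^1/2 (6*cos(4*π*x)) v dx.
Compatibility check (pure Neumann): taking v ≡ 1 ∈ V gives 0 = ∫_0^1/2 f dx + (0) − (0), i.e. ∫_0^1/2 f dx must equal u'(0) − u'(1/2) = 0. Indeed ∫_0^1/2 (6*cos(4*π*x)) dx = 0, so the data are compatible. The solution is then unique only up to an additive constant (fix it e.g. by requiring ∫_0^1/2 u dx = 0).


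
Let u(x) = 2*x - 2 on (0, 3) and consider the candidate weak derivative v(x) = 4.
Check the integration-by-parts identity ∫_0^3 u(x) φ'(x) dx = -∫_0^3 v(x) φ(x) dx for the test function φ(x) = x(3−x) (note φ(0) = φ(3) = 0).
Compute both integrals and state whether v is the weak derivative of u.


LHS = -9, RHS = -18. No, v is not the weak derivative of u.

u(x) = 2*x - 2, classical derivative u'(x) = 2.
φ(x) = x(3−x), so φ'(x) = 3 - 2*x.
Note φ(0) = φ(3) = 0, so the boundary term u·φ vanishes.
LHS = ∫_0^3 u(x) φ'(x) dx = ∫_0^3 (-4*x^2 + 10*x - 6) dx. Term by term:
  ∫_0^3 -4*x^2 dx = -36;  ∫_0^3 10*x dx = 45;  ∫_0^3 -6 dx = -18.
Sum: -36 + 45 − 18 = -9.
So LHS = -9.
∫_0^3 v(x) φ(x) dx = ∫_0^3 (-4*x^2 + 12*x) dx. Term by term:
  ∫_0^3 -4*x^2 dx = -36;  ∫_0^3 12*x dx = 54.
Sum: -36 + 54 = 18.
So RHS = -∫_0^3 v(x) φ(x) dx = -18.
LHS − RHS = 9 ≠ 0, so the identity fails.
(For a valid weak derivative the identity must hold for EVERY test function, in particular this one. The failure shows v is NOT the weak derivative of u.)
Correct weak derivative would be u'(x) = 2.


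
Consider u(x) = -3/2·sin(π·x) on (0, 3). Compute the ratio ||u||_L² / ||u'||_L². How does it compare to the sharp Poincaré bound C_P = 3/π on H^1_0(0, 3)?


||u||_L² / ||u'||_L² = 1/π < C_P = 3/π.

u(x) = -3/2·sin(π·x), so u'(x) = -3*π*cos(π*x)/2.
Writing u(x) = A·sin(kπx/L) with A = -3/2 and k = 3, use ∫_0^L sin²(kπx/L) dx = L/2 and ∫_0^L cos²(kπx/L) dx = L/2.
u² = 9/4·sin²(π·x) and (u')² = 9*π^2/4·cos²(π·x), and each of sin², cos² integrates to L/2 = 3/2 over (0, 3).
∫_0^3 u² dx = 27/8, so ||u||_L² = 3*sqrt(6)/4.
∫_0^3 (u')² dx = 27*π^2/8, so ||u'||_L² = 3*sqrt(6)*π/4.
Ratio ||u||_L² / ||u'||_L² = 1/π.
Sharp Poincaré constant on H^1_0(0, 3) is C_P = L/π = 3/π, achieved by sin(π/3·x).
This is the k = 3 harmonic; the ratio L/(kπ) is strictly less than C_P = L/π, consistent with the sharp inequality ||u||_L² ≤ C_P ||u'||_L².


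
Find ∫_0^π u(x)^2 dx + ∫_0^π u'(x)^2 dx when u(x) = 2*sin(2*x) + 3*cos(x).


||u||_{H^1(0,π)}^2 = 32 + 19*π

u'(x) = -3*sin(x) + 4*cos(2*x).
Expand u² and (u')² and integrate term by term on (0, π), using: for integers n ≥ 1, ∫_0^π sin²(nx) dx = ∫_0^π cos²(nx) dx = π/2; for n ≠ n', ∫_0^π sin(nx)sin(n'x) dx = ∫_0^π cos(nx)cos(n'x) dx = 0; and by product-to-sum, ∫_0^π sin(nx)cos(n'x) dx = ½∫_0^π [sin((n+n')x) + sin((n−n')x)] dx, which is 0 when n+n' is even and 2n/(n²−n'²) when n+n' is odd (it need not vanish on (0, π)).
  u² squared terms: (2)²·∫sin(2x)² dx = 4·π/2 = 2*π;  (3)²·∫cos(x)² dx = 9·π/2 = 9*π/2.
  u² cross terms: 2·(2)·(3)·∫sin(2x)·cos(x) dx = 12·(4/3) = 16.
  So ∫_0^π u² dx = 2*π + 9*π/2 + 16 = 16 + 13*π/2.
  (u')² squared terms: (-3)²·∫sin(x)² dx = 9·π/2 = 9*π/2;  (4)²·∫cos(2x)² dx = 16·π/2 = 8*π.
  (u')² cross terms: 2·(-3)·(4)·∫sin(x)·cos(2x) dx = -24·(-2/3) = 16.
  So ∫_0^π (u')² dx = 9*π/2 + 8*π + 16 = 16 + 25*π/2.
||u||_{H^1}^2 = (16 + 13*π/2) + (16 + 25*π/2) = 32 + 19*π.


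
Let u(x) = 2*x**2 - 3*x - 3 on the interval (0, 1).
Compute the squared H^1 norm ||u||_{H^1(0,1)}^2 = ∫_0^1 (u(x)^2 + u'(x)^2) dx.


||u||_{H^1}^2 = 257/15

The H^1 norm (squared) on an interval (0, L) is
  ||u||_{H^1}^2 = ∫_0^L u(x)^2 dx + ∫_0^L u'(x)^2 dx.
Compute u'(x) = 4*x - 3.
Then u(x)^2 = 4*x**4 - 12*x**3 - 3*x**2 + 18*x + 9 and u'(x)^2 = 16*x**2 - 24*x + 9.
Integrate each monomial from 0 to 1 using ∫_0^1 c·x^n dx = c·1^(n+1)/(n+1):
  ∫_0^1 u(x)^2 dx = ∫_0^1 (4*x^4 - 12*x^3 - 3*x^2 + 18*x + 9) dx. Term by term:
    ∫_0^1 4*x^4 dx = 4/5;  ∫_0^1 -12*x^3 dx = -3;  ∫_0^1 -3*x^2 dx = -1;
    ∫_0^1 18*x dx = 9;  ∫_0^1 9 dx = 9.
  Sum: 4/5 − 3 − 1 + 9 + 9 = 74/5.
  ∫_0^1 u'(x)^2 dx = ∫_0^1 (16*x^2 - 24*x + 9) dx. Term by term:
    ∫_0^1 16*x^2 dx = 16/3;  ∫_0^1 -24*x dx = -12;  ∫_0^1 9 dx = 9.
  Sum: 16/3 − 12 + 9 = 7/3.
Adding: ||u||_{H^1}^2 = 74/5 + 7/3 = 257/15.


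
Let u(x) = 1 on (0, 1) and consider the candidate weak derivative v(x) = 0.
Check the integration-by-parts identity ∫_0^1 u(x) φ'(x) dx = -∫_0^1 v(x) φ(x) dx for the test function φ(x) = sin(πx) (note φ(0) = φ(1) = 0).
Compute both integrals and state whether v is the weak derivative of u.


LHS = 0, RHS = 0. Yes, v = u' weakly.

u(x) = 1, classical derivative u'(x) = 0.
φ(x) = sin(πx), so φ'(x) = π*cos(π*x).
Note φ(0) = φ(1) = 0, so the boundary term u·φ vanishes.
LHS = ∫_0^1 u(x) φ'(x) dx = ∫_0^1 (π*cos(π*x)) dx. Term by term:
  ∫_0^1 π*cos(π*x) dx = 0.
So LHS = 0.
∫_0^1 v(x) φ(x) dx = ∫_0^1 (0) dx. Term by term:
  ∫_0^1 0 dx = 0.
So RHS = -∫_0^1 v(x) φ(x) dx = 0.
LHS = RHS, so the identity holds for this test φ.
Moreover u is smooth here and v(x) = u'(x) = 0 pointwise, so the identity holds for every test function. Hence v is the weak derivative of u.


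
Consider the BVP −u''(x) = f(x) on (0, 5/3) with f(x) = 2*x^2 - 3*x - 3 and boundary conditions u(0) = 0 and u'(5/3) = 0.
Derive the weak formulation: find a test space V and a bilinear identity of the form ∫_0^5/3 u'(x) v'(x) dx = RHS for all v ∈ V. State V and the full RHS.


V = {v ∈ H^1(0, 5/3) : v(0) = 0} (test functions vanish at x = 0 where u is specified); weak form: ∫_0^5/3 u'v' dx = ∫_0^5/3 (2*x^2 - 3*x - 3) v dx for all v ∈ V.

Multiply both sides by a test function v and integrate from 0 to 5/3:
  ∫_0^5/3 −u''(x) v(x) dx = ∫_0^5/3 f(x) v(x) dx.
Integrate the LHS by parts once:
  ∫_0^5/3 −u'' v dx = −[u'(x) v(x)]_0^5/3 + ∫_0^5/3 u'(x) v'(x) dx.
Thus ∫_0^5/3 u'(x) v'(x) dx = ∫_0^5/3 f(x) v(x) dx + [u'(x) v(x)]_0^5/3.
Choose V so that boundary terms are either known or forced to vanish.
Mixed BC: u(0) = 0 (Dirichlet) and u'(5/3) = 0 (Neumann). Define V = {v ∈ H^1(0, 5/3) : v(0) = 0}. Then [u' v]_0^5/3 = u'(5/3)·v(5/3) − u'(0)·0 = 0.
Weak formulation: find u (satisfying any essential BC) such that ∫_0^5/3 u'(x) v'(x) dx = ∫_0^5/3 f v dx for all v ∈ V (Dirichlet at 0 absorbed into V; the Neumann datum at x = 5/3 is zero, so no boundary term remains).
Substituting f(x) = 2*x^2 - 3*x - 3, the right-hand side is ∫_0^5/3 (2*x^2 - 3*x - 3) v dx.


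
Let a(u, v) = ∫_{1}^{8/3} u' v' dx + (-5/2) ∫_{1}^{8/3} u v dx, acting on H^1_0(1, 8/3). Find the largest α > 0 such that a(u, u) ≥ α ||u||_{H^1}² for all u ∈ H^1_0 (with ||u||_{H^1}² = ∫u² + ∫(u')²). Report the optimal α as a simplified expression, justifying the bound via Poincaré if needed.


α = (-125 + 18*π^2)/(2*(25 + 9*π^2))

Coercivity of a(·,·) on H^1_0(1, 8/3) means a(u, u) ≥ α ||u||_{H^1}² for every u ∈ H^1_0.
The interval has length L = 5/3, and Poincaré/coercivity depend only on L. Here a(u, u) = ∫(u')² + (-5/2)·∫u².
Here c = -5/2 < 0 with |c| < (π/L)² = 9*π^2/25, so coercivity still holds. The condition a(u,u) ≥ α||u||_{H^1}² reads (1−α)∫(u')² ≥ (α−c)∫u². Any admissible α is ≤ 1 (rapidly oscillating u have ∫u²/∫(u')² → 0), and α = 1 would force 0 ≥ (1−c)∫u², impossible since c < 1; so 1−α > 0. By the sharp Poincaré inequality on H^1_0 of an interval of length L, ∫(u')² ≥ (π/L)²∫u² with equality for the first sine mode sin(π(x−x₀)/L) (x₀ the left endpoint), so the inequality holds for all u iff (1−α)(π/L)² ≥ α − c, i.e. α ≤ ((π/L)² + c)/((π/L)² + 1) = (1 + c(L/π)²)/(1 + (L/π)²). (Direct route, valid since c ≤ 0: Poincaré gives c∫u² ≥ c(L/π)²∫(u')², so a(u,u) ≥ (1 + c(L/π)²)∫(u')², while ||u||_{H^1}² ≤ (1 + (L/π)²)∫(u')²; dividing yields the same α.) With (π/L)² = 9*π^2/25 and c = -5/2, the largest admissible constant is α = ((π/L)² + c)/((π/L)² + 1).
Simplifying, α = (-125 + 18*π^2)/(2*(25 + 9*π^2)).


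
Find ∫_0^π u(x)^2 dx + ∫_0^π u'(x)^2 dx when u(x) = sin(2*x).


||u||_{H^1(0,π)}^2 = 5*π/2

u'(x) = 2*cos(2*x).
Expand u² and (u')² and integrate term by term on (0, π), using: for integers n ≥ 1, ∫_0^π sin²(nx) dx = ∫_0^π cos²(nx) dx = π/2; for n ≠ n', ∫_0^π sin(nx)sin(n'x) dx = ∫_0^π cos(nx)cos(n'x) dx = 0; and by product-to-sum, ∫_0^π sin(nx)cos(n'x) dx = ½∫_0^π [sin((n+n')x) + sin((n−n')x)] dx, which is 0 when n+n' is even and 2n/(n²−n'²) when n+n' is odd (it need not vanish on (0, π)).
  u² squared terms: (1)²·∫sin(2x)² dx = 1·π/2 = π/2.
  So ∫_0^π u² dx = π/2.
  (u')² squared terms: (2)²·∫cos(2x)² dx = 4·π/2 = 2*π.
  So ∫_0^π (u')² dx = 2*π.
||u||_{H^1}^2 = (π/2) + (2*π) = 5*π/2.


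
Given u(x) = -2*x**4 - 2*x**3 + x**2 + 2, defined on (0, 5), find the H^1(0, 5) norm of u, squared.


||u||_{H^1}^2 = 138979760/63

The H^1 norm (squared) on an interval (0, L) is
  ||u||_{H^1}^2 = ∫_0^L u(x)^2 dx + ∫_0^L u'(x)^2 dx.
Compute u'(x) = -8*x**3 - 6*x**2 + 2*x.
Then u(x)^2 = 4*x**8 + 8*x**7 - 4*x**5 - 7*x**4 - 8*x**3 + 4*x**2 + 4 and u'(x)^2 = 64*x**6 + 96*x**5 + 4*x**4 - 24*x**3 + 4*x**2.
Integrate each monomial from 0 to 5 using ∫_0^5 c·x^n dx = c·5^(n+1)/(n+1):
  ∫_0^5 u(x)^2 dx = ∫_0^5 (4*x^8 + 8*x^7 - 4*x^5 - 7*x^4 - 8*x^3 + 4*x^2 + 4) dx. Term by term:
    ∫_0^5 4*x^8 dx = 7812500/9;  ∫_0^5 8*x^7 dx = 390625;  ∫_0^5 -4*x^5 dx = -31250/3;
    ∫_0^5 -7*x^4 dx = -4375;  ∫_0^5 -8*x^3 dx = -1250;  ∫_0^5 4*x^2 dx = 500/3;
    ∫_0^5 4 dx = 20.
  Sum: 7812500/9 + 390625 − 31250/3 − 4375 − 1250 + 500/3 + 20 = 11185430/9.
  ∫_0^5 u'(x)^2 dx = ∫_0^5 (64*x^6 + 96*x^5 + 4*x^4 - 24*x^3 + 4*x^2) dx. Term by term:
    ∫_0^5 64*x^6 dx = 5000000/7;  ∫_0^5 96*x^5 dx = 250000;  ∫_0^5 4*x^4 dx = 2500;
    ∫_0^5 -24*x^3 dx = -3750;  ∫_0^5 4*x^2 dx = 500/3.
  Sum: 5000000/7 + 250000 + 2500 − 3750 + 500/3 = 20227250/21.
Adding: ||u||_{H^1}^2 = 11185430/9 + 20227250/21 = 138979760/63.


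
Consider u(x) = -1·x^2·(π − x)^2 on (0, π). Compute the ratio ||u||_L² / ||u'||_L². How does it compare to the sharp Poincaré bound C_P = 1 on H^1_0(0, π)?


||u||_L² / ||u'||_L² = sqrt(3)*π/6 < C_P = 1.

u(x) = -1·x^2·(π − x)^2, so u'(x) = 2*x*(x*(π - x) - (x - π)^2).
u(x) = -1·x^2·(π − x)^2 vanishes at x = 0 and x = π, so u ∈ H^1_0(0, π). Differentiate via the product rule and integrate the resulting polynomials term by term.
  ∫_0^π u² dx = ∫_0^π (x^8 - 4*π*x^7 + 6*π^2*x^6 - 4*π^3*x^5 + π^4*x^4) dx. Term by term:
    ∫_0^π x^8 dx = π^9/9;  ∫_0^π -4*π*x^7 dx = -π^9/2;  ∫_0^π 6*π^2*x^6 dx = 6*π^9/7;
    ∫_0^π -4*π^3*x^5 dx = -2*π^9/3;  ∫_0^π π^4*x^4 dx = π^9/5.
  Sum: π^9/9 − π^9/2 + 6*π^9/7 − 2*π^9/3 + π^9/5 = π^9/630.
  ∫_0^π (u')² dx = ∫_0^π (16*x^6 - 48*π*x^5 + 52*π^2*x^4 - 24*π^3*x^3 + 4*π^4*x^2) dx. Term by term:
    ∫_0^π 16*x^6 dx = 16*π^7/7;  ∫_0^π -48*π*x^5 dx = -8*π^7;  ∫_0^π 52*π^2*x^4 dx = 52*π^7/5;
    ∫_0^π -24*π^3*x^3 dx = -6*π^7;  ∫_0^π 4*π^4*x^2 dx = 4*π^7/3.
  Sum: 16*π^7/7 − 8*π^7 + 52*π^7/5 − 6*π^7 + 4*π^7/3 = 2*π^7/105.
∫_0^π u² dx = π^9/630, so ||u||_L² = sqrt(70)*π^(9/2)/210.
∫_0^π (u')² dx = 2*π^7/105, so ||u'||_L² = sqrt(210)*π^(7/2)/105.
Ratio ||u||_L² / ||u'||_L² = sqrt(3)*π/6.
Sharp Poincaré constant on H^1_0(0, π) is C_P = L/π = 1, achieved by sin(x).
A polynomial bump cannot attain the sharp Poincaré constant (only the first sine eigenfunction does), so the ratio is strictly less than C_P, consistent with ||u||_L² ≤ C_P ||u'||_L².


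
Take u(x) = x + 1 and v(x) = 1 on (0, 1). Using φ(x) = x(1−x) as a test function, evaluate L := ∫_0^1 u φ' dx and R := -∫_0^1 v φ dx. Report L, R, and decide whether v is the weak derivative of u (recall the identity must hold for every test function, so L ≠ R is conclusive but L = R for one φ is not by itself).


LHS = -1/6, RHS = -1/6. Yes, v = u' weakly.

u(x) = x + 1, classical derivative u'(x) = 1.
φ(x) = x(1−x), so φ'(x) = 1 - 2*x.
Note φ(0) = φ(1) = 0, so the boundary term u·φ vanishes.
LHS = ∫_0^1 u(x) φ'(x) dx = ∫_0^1 (-2*x^2 - x + 1) dx. Term by term:
  ∫_0^1 -2*x^2 dx = -2/3;  ∫_0^1 -x dx = -1/2;  ∫_0^1 1 dx = 1.
Sum: -2/3 − 1/2 + 1 = -1/6.
So LHS = -1/6.
∫_0^1 v(x) φ(x) dx = ∫_0^1 (-x^2 + x) dx. Term by term:
  ∫_0^1 -x^2 dx = -1/3;  ∫_0^1 x dx = 1/2.
Sum: -1/3 + 1/2 = 1/6.
So RHS = -∫_0^1 v(x) φ(x) dx = -1/6.
LHS = RHS, so the identity holds for this test φ.
Moreover u is smooth here and v(x) = u'(x) = 1 pointwise, so the identity holds for every test function. Hence v is the weak derivative of u.


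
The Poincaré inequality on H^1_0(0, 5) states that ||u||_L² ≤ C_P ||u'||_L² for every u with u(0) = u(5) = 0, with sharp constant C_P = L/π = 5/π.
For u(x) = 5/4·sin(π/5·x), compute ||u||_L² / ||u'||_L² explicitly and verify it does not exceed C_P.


||u||_L² / ||u'||_L² = 5/π = C_P.

u(x) = 5/4·sin(π/5·x), so u'(x) = π*cos(π*x/5)/4.
Writing u(x) = A·sin(kπx/L) with A = 5/4 and k = 1, use ∫_0^L sin²(kπx/L) dx = L/2 and ∫_0^L cos²(kπx/L) dx = L/2.
u² = 25/16·sin²(π/5·x) and (u')² = π^2/16·cos²(π/5·x), and each of sin², cos² integrates to L/2 = 5/2 over (0, 5).
∫_0^5 u² dx = 125/32, so ||u||_L² = 5*sqrt(10)/8.
∫_0^5 (u')² dx = 5*π^2/32, so ||u'||_L² = sqrt(10)*π/8.
Ratio ||u||_L² / ||u'||_L² = 5/π.
Sharp Poincaré constant on H^1_0(0, 5) is C_P = L/π = 5/π, achieved by sin(π/5·x).
This is the k = 1 eigenfunction (up to amplitude), so the ratio equals the sharp Poincaré constant exactly.


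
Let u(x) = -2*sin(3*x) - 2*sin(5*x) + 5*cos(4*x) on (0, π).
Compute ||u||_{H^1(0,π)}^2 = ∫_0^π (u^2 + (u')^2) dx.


||u||_{H^1(0,π)}^2 = -5440/63 + 569*π/2

u'(x) = -20*sin(4*x) - 6*cos(3*x) - 10*cos(5*x).
Expand u² and (u')² and integrate term by term on (0, π), using: for integers n ≥ 1, ∫_0^π sin²(nx) dx = ∫_0^π cos²(nx) dx = π/2; for n ≠ n', ∫_0^π sin(nx)sin(n'x) dx = ∫_0^π cos(nx)cos(n'x) dx = 0; and by product-to-sum, ∫_0^π sin(nx)cos(n'x) dx = ½∫_0^π [sin((n+n')x) + sin((n−n')x)] dx, which is 0 when n+n' is even and 2n/(n²−n'²) when n+n' is odd (it need not vanish on (0, π)).
  u² squared terms: (-2)²·∫sin(3x)² dx = 4·π/2 = 2*π;  (-2)²·∫sin(5x)² dx = 4·π/2 = 2*π;  (5)²·∫cos(4x)² dx = 25·π/2 = 25*π/2.
  u² cross terms: 2·(-2)·(-2)·∫sin(3x)·sin(5x) dx = 8·(0) = 0;  2·(-2)·(5)·∫sin(3x)·cos(4x) dx = -20·(-6/7) = 120/7;  2·(-2)·(5)·∫sin(5x)·cos(4x) dx = -20·(10/9) = -200/9.
  So ∫_0^π u² dx = 2*π + 2*π + 25*π/2 + 0 + 120/7 − 200/9 = -320/63 + 33*π/2.
  (u')² squared terms: (-20)²·∫sin(4x)² dx = 400·π/2 = 200*π;  (-10)²·∫cos(5x)² dx = 100·π/2 = 50*π;  (-6)²·∫cos(3x)² dx = 36·π/2 = 18*π.
  (u')² cross terms: 2·(-20)·(-10)·∫sin(4x)·cos(5x) dx = 400·(-8/9) = -3200/9;  2·(-20)·(-6)·∫sin(4x)·cos(3x) dx = 240·(8/7) = 1920/7;  2·(-10)·(-6)·∫cos(5x)·cos(3x) dx = 120·(0) = 0.
  So ∫_0^π (u')² dx = 200*π + 50*π + 18*π − 3200/9 + 1920/7 + 0 = -5120/63 + 268*π.
||u||_{H^1}^2 = (-320/63 + 33*π/2) + (-5120/63 + 268*π) = -5440/63 + 569*π/2.


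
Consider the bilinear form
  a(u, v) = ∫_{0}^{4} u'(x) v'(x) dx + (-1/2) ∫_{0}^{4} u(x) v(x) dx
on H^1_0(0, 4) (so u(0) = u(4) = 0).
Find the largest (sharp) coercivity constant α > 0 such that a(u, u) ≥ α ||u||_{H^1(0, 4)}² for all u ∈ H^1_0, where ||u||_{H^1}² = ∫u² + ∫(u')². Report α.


α = (-8 + π^2)/(π^2 + 16)

Coercivity of a(·,·) on H^1_0(0, 4) means a(u, u) ≥ α ||u||_{H^1}² for every u ∈ H^1_0.
The interval has length L = 4, and Poincaré/coercivity depend only on L. Here a(u, u) = ∫(u')² + (-1/2)·∫u².
Here c = -1/2 < 0 with |c| < (π/L)² = π^2/16, so coercivity still holds. The condition a(u,u) ≥ α||u||_{H^1}² reads (1−α)∫(u')² ≥ (α−c)∫u². Any admissible α is ≤ 1 (rapidly oscillating u have ∫u²/∫(u')² → 0), and α = 1 would force 0 ≥ (1−c)∫u², impossible since c < 1; so 1−α > 0. By the sharp Poincaré inequality on H^1_0 of an interval of length L, ∫(u')² ≥ (π/L)²∫u² with equality for the first sine mode sin(π(x−x₀)/L) (x₀ the left endpoint), so the inequality holds for all u iff (1−α)(π/L)² ≥ α − c, i.e. α ≤ ((π/L)² + c)/((π/L)² + 1) = (1 + c(L/π)²)/(1 + (L/π)²). (Direct route, valid since c ≤ 0: Poincaré gives c∫u² ≥ c(L/π)²∫(u')², so a(u,u) ≥ (1 + c(L/π)²)∫(u')², while ||u||_{H^1}² ≤ (1 + (L/π)²)∫(u')²; dividing yields the same α.) With (π/L)² = π^2/16 and c = -1/2, the largest admissible constant is α = ((π/L)² + c)/((π/L)² + 1).
Simplifying, α = (-8 + π^2)/(π^2 + 16).


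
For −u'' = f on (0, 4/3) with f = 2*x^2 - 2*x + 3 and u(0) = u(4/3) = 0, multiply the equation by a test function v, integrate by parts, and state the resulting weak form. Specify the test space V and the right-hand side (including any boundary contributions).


V = H^1_0(0, 4/3) (so v(0) = v(4/3) = 0); weak form: ∫_0^4/3 u'v' dx = ∫_0^4/3 (2*x^2 - 2*x + 3) v dx for all v ∈ V.

Multiply both sides by a test function v and integrate from 0 to 4/3:
  ∫_0^4/3 −u''(x) v(x) dx = ∫_0^4/3 f(x) v(x) dx.
Integrate the LHS by parts once:
  ∫_0^4/3 −u'' v dx = −[u'(x) v(x)]_0^4/3 + ∫_0^4/3 u'(x) v'(x) dx.
Thus ∫_0^4/3 u'(x) v'(x) dx = ∫_0^4/3 f(x) v(x) dx + [u'(x) v(x)]_0^4/3.
Choose V so that boundary terms are either known or forced to vanish.
u is Dirichlet: u(0) = u(4/3) = 0. Let V = H^1_0(0, 4/3); then v(0) = v(4/3) = 0, and [u' v]_0^4/3 = 0.
Weak formulation: find u (satisfying any essential BC) such that ∫_0^4/3 u'(x) v'(x) dx = ∫_0^4/3 f v dx for all v ∈ V.
Substituting f(x) = 2*x^2 - 2*x + 3, the right-hand side is ∫_0^4/3 (2*x^2 - 2*x + 3) v dx.


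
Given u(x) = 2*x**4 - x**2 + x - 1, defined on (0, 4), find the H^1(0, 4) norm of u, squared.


||u||_{H^1}^2 = 15971176/63

The H^1 norm (squared) on an interval (0, L) is
  ||u||_{H^1}^2 = ∫_0^L u(x)^2 dx + ∫_0^L u'(x)^2 dx.
Compute u'(x) = 8*x**3 - 2*x + 1.
Then u(x)^2 = 4*x**8 - 4*x**6 + 4*x**5 - 3*x**4 - 2*x**3 + 3*x**2 - 2*x + 1 and u'(x)^2 = 64*x**6 - 32*x**4 + 16*x**3 + 4*x**2 - 4*x + 1.
Integrate each monomial from 0 to 4 using ∫_0^4 c·x^n dx = c·4^(n+1)/(n+1):
  ∫_0^4 u(x)^2 dx = ∫_0^4 (4*x^8 - 4*x^6 + 4*x^5 - 3*x^4 - 2*x^3 + 3*x^2 - 2*x + 1) dx. Term by term:
    ∫_0^4 4*x^8 dx = 1048576/9;  ∫_0^4 -4*x^6 dx = -65536/7;  ∫_0^4 4*x^5 dx = 8192/3;
    ∫_0^4 -3*x^4 dx = -3072/5;  ∫_0^4 -2*x^3 dx = -128;  ∫_0^4 3*x^2 dx = 64;
    ∫_0^4 -2*x dx = -16;  ∫_0^4 1 dx = 4.
  Sum: 1048576/9 − 65536/7 + 8192/3 − 3072/5 − 128 + 64 − 16 + 4 = 34393724/315.
  ∫_0^4 u'(x)^2 dx = ∫_0^4 (64*x^6 - 32*x^4 + 16*x^3 + 4*x^2 - 4*x + 1) dx. Term by term:
    ∫_0^4 64*x^6 dx = 1048576/7;  ∫_0^4 -32*x^4 dx = -32768/5;  ∫_0^4 16*x^3 dx = 1024;
    ∫_0^4 4*x^2 dx = 256/3;  ∫_0^4 -4*x dx = -32;  ∫_0^4 1 dx = 4.
  Sum: 1048576/7 − 32768/5 + 1024 + 256/3 − 32 + 4 = 15154052/105.
Adding: ||u||_{H^1}^2 = 34393724/315 + 15154052/105 = 15971176/63.


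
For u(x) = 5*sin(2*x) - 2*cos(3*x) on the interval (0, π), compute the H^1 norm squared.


||u||_{H^1(0,π)}^2 = 160 + 165*π/2

u'(x) = 6*sin(3*x) + 10*cos(2*x).
Expand u² and (u')² and integrate term by term on (0, π), using: for integers n ≥ 1, ∫_0^π sin²(nx) dx = ∫_0^π cos²(nx) dx = π/2; for n ≠ n', ∫_0^π sin(nx)sin(n'x) dx = ∫_0^π cos(nx)cos(n'x) dx = 0; and by product-to-sum, ∫_0^π sin(nx)cos(n'x) dx = ½∫_0^π [sin((n+n')x) + sin((n−n')x)] dx, which is 0 when n+n' is even and 2n/(n²−n'²) when n+n' is odd (it need not vanish on (0, π)).
  u² squared terms: (-2)²·∫cos(3x)² dx = 4·π/2 = 2*π;  (5)²·∫sin(2x)² dx = 25·π/2 = 25*π/2.
  u² cross terms: 2·(-2)·(5)·∫cos(3x)·sin(2x) dx = -20·(-4/5) = 16.
  So ∫_0^π u² dx = 2*π + 25*π/2 + 16 = 16 + 29*π/2.
  (u')² squared terms: (6)²·∫sin(3x)² dx = 36·π/2 = 18*π;  (10)²·∫cos(2x)² dx = 100·π/2 = 50*π.
  (u')² cross terms: 2·(6)·(10)·∫sin(3x)·cos(2x) dx = 120·(6/5) = 144.
  So ∫_0^π (u')² dx = 18*π + 50*π + 144 = 144 + 68*π.
||u||_{H^1}^2 = (16 + 29*π/2) + (144 + 68*π) = 160 + 165*π/2.


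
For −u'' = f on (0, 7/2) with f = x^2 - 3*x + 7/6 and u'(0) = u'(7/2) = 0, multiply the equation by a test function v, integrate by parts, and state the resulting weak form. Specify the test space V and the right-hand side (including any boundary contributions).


V = H^1(0, 7/2) (no boundary constraint on v; u is determined up to an additive constant); weak form: ∫_0^7/2 u'v' dx = ∫_0^7/2 (x^2 - 3*x + 7/6) v dx for all v ∈ V.

Multiply both sides by a test function v and integrate from 0 to 7/2:
  ∫_0^7/2 −u''(x) v(x) dx = ∫_0^7/2 f(x) v(x) dx.
Integrate the LHS by parts once:
  ∫_0^7/2 −u'' v dx = −[u'(x) v(x)]_0^7/2 + ∫_0^7/2 u'(x) v'(x) dx.
Thus ∫_0^7/2 u'(x) v'(x) dx = ∫_0^7/2 f(x) v(x) dx + [u'(x) v(x)]_0^7/2.
Choose V so that boundary terms are either known or forced to vanish.
u has homogeneous Neumann: u'(0) = u'(7/2) = 0. So [u' v]_0^7/2 = 0·v(7/2) − 0·v(0) = 0 for any v; take V = H^1(0, 7/2).
Weak formulation: find u (satisfying any essential BC) such that ∫_0^7/2 u'(x) v'(x) dx = ∫_0^7/2 f v dx for all v ∈ V (homogeneous Neumann, so boundary terms vanish).
Substituting f(x) = x^2 - 3*x + 7/6, the right-hand side is ∫_0^7/2 (x^2 - 3*x + 7/6) v dx.
Compatibility check (pure Neumann): taking v ≡ 1 ∈ V gives 0 = ∫_0^7/2 f dx + (0) − (0), i.e. ∫_0^7/2 f dx must equal u'(0) − u'(7/2) = 0. Indeed ∫_0^7/2 (x^2 - 3*x + 7/6) dx = 0, so the data are compatible. The solution is then unique only up to an additive constant (fix it e.g. by requiring ∫_0^7/2 u dx = 0).


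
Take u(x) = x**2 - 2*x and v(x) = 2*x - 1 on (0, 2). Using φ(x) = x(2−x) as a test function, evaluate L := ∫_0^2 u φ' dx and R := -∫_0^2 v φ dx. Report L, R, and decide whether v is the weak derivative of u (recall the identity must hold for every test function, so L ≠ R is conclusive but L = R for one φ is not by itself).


LHS = 0, RHS = -4/3. No, v is not the weak derivative of u.

u(x) = x**2 - 2*x, classical derivative u'(x) = 2*x - 2.
φ(x) = x(2−x), so φ'(x) = 2 - 2*x.
Note φ(0) = φ(2) = 0, so the boundary term u·φ vanishes.
LHS = ∫_0^2 u(x) φ'(x) dx = ∫_0^2 (-2*x^3 + 6*x^2 - 4*x) dx. Term by term:
  ∫_0^2 -2*x^3 dx = -8;  ∫_0^2 6*x^2 dx = 16;  ∫_0^2 -4*x dx = -8.
Sum: -8 + 16 − 8 = 0.
So LHS = 0.
∫_0^2 v(x) φ(x) dx = ∫_0^2 (-2*x^3 + 5*x^2 - 2*x) dx. Term by term:
  ∫_0^2 -2*x^3 dx = -8;  ∫_0^2 5*x^2 dx = 40/3;  ∫_0^2 -2*x dx = -4.
Sum: -8 + 40/3 − 4 = 4/3.
So RHS = -∫_0^2 v(x) φ(x) dx = -4/3.
LHS − RHS = 4/3 ≠ 0, so the identity fails.
(For a valid weak derivative the identity must hold for EVERY test function, in particular this one. The failure shows v is NOT the weak derivative of u.)
Correct weak derivative would be u'(x) = 2*x - 2.


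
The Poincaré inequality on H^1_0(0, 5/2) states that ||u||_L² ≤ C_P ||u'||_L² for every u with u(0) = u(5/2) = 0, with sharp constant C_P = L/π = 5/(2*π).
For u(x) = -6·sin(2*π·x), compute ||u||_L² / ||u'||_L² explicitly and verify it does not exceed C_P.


||u||_L² / ||u'||_L² = 1/(2*π) < C_P = 5/(2*π).

u(x) = -6·sin(2*π·x), so u'(x) = -12*π*cos(2*π*x).
Writing u(x) = A·sin(kπx/L) with A = -6 and k = 5, use ∫_0^L sin²(kπx/L) dx = L/2 and ∫_0^L cos²(kπx/L) dx = L/2.
u² = 36·sin²(2*π·x) and (u')² = 144*π^2·cos²(2*π·x), and each of sin², cos² integrates to L/2 = 5/4 over (0, 5/2).
∫_0^5/2 u² dx = 45, so ||u||_L² = 3*sqrt(5).
∫_0^5/2 (u')² dx = 180*π^2, so ||u'||_L² = 6*sqrt(5)*π.
Ratio ||u||_L² / ||u'||_L² = 1/(2*π).
Sharp Poincaré constant on H^1_0(0, 5/2) is C_P = L/π = 5/(2*π), achieved by sin(2*π/5·x).
This is the k = 5 harmonic; the ratio L/(kπ) is strictly less than C_P = L/π, consistent with the sharp inequality ||u||_L² ≤ C_P ||u'||_L².


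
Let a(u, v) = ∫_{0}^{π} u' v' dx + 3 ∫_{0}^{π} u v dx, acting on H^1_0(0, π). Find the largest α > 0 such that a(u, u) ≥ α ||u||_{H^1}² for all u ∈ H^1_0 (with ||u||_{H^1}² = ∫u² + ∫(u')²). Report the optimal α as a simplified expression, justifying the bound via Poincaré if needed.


α = 1

Coercivity of a(·,·) on H^1_0(0, π) means a(u, u) ≥ α ||u||_{H^1}² for every u ∈ H^1_0.
The interval has length L = π, and Poincaré/coercivity depend only on L. Here a(u, u) = ∫(u')² + (3)·∫u².
Here c = 3 ≥ 1, so a(u,u) = ∫(u')² + c∫u² ≥ ∫(u')² + ∫u² = ||u||_{H^1}², i.e. α = 1 works. No larger α is possible: a(u,u) ≥ α||u||_{H^1}² means (1−α)∫(u')² ≥ (α−c)∫u², and for the modes u_n = sin(nπ(x−x₀)/L) (x₀ the left endpoint) one has ∫u_n²/∫(u_n')² = (L/(nπ))² → 0, so a(u_n,u_n)/||u_n||_{H^1}² → 1. Hence the optimal constant is α = 1.
Therefore α = 1.


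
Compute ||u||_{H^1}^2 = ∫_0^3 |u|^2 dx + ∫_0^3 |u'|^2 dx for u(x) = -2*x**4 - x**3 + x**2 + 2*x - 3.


||u||_{H^1}^2 = 1199301/35

The H^1 norm (squared) on an interval (0, L) is
  ||u||_{H^1}^2 = ∫_0^L u(x)^2 dx + ∫_0^L u'(x)^2 dx.
Compute u'(x) = -8*x**3 - 3*x**2 + 2*x + 2.
Then u(x)^2 = 4*x**8 + 4*x**7 - 3*x**6 - 10*x**5 + 9*x**4 + 10*x**3 - 2*x**2 - 12*x + 9 and u'(x)^2 = 64*x**6 + 48*x**5 - 23*x**4 - 44*x**3 - 8*x**2 + 8*x + 4.
Integrate each monomial from 0 to 3 using ∫_0^3 c·x^n dx = c·3^(n+1)/(n+1):
  ∫_0^3 u(x)^2 dx = ∫_0^3 (4*x^8 + 4*x^7 - 3*x^6 - 10*x^5 + 9*x^4 + 10*x^3 - 2*x^2 - 12*x + 9) dx. Term by term:
    ∫_0^3 4*x^8 dx = 8748;  ∫_0^3 4*x^7 dx = 6561/2;  ∫_0^3 -3*x^6 dx = -6561/7;
    ∫_0^3 -10*x^5 dx = -1215;  ∫_0^3 9*x^4 dx = 2187/5;  ∫_0^3 10*x^3 dx = 405/2;
    ∫_0^3 -2*x^2 dx = -18;  ∫_0^3 -12*x dx = -54;  ∫_0^3 9 dx = 27.
  Sum: 8748 + 6561/2 − 6561/7 − 1215 + 2187/5 + 405/2 − 18 − 54 + 27 = 366489/35.
  ∫_0^3 u'(x)^2 dx = ∫_0^3 (64*x^6 + 48*x^5 - 23*x^4 - 44*x^3 - 8*x^2 + 8*x + 4) dx. Term by term:
    ∫_0^3 64*x^6 dx = 139968/7;  ∫_0^3 48*x^5 dx = 5832;  ∫_0^3 -23*x^4 dx = -5589/5;
    ∫_0^3 -44*x^3 dx = -891;  ∫_0^3 -8*x^2 dx = -72;  ∫_0^3 8*x dx = 36;
    ∫_0^3 4 dx = 12.
  Sum: 139968/7 + 5832 − 5589/5 − 891 − 72 + 36 + 12 = 832812/35.
Adding: ||u||_{H^1}^2 = 366489/35 + 832812/35 = 1199301/35.


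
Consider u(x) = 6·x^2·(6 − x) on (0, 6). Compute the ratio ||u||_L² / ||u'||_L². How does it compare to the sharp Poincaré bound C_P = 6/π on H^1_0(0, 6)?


||u||_L² / ||u'||_L² = 3*sqrt(14)/7 < C_P = 6/π.

u(x) = 6·x^2·(6 − x), so u'(x) = 18*x*(4 - x).
u(x) = 6·x^2·(6 − x) vanishes at x = 0 and x = 6, so u ∈ H^1_0(0, 6). Differentiate via the product rule and integrate the resulting polynomials term by term.
  ∫_0^6 u² dx = ∫_0^6 (36*x^6 - 432*x^5 + 1296*x^4) dx. Term by term:
    ∫_0^6 36*x^6 dx = 10077696/7;  ∫_0^6 -432*x^5 dx = -3359232;  ∫_0^6 1296*x^4 dx = 10077696/5.
  Sum: 10077696/7 − 3359232 + 10077696/5 = 3359232/35.
  ∫_0^6 (u')² dx = ∫_0^6 (324*x^4 - 2592*x^3 + 5184*x^2) dx. Term by term:
    ∫_0^6 324*x^4 dx = 2519424/5;  ∫_0^6 -2592*x^3 dx = -839808;  ∫_0^6 5184*x^2 dx = 373248.
  Sum: 2519424/5 − 839808 + 373248 = 186624/5.
∫_0^6 u² dx = 3359232/35, so ||u||_L² = 1296*sqrt(70)/35.
∫_0^6 (u')² dx = 186624/5, so ||u'||_L² = 432*sqrt(5)/5.
Ratio ||u||_L² / ||u'||_L² = 3*sqrt(14)/7.
Sharp Poincaré constant on H^1_0(0, 6) is C_P = L/π = 6/π, achieved by sin(π/6·x).
A polynomial bump cannot attain the sharp Poincaré constant (only the first sine eigenfunction does), so the ratio is strictly less than C_P, consistent with ||u||_L² ≤ C_P ||u'||_L².


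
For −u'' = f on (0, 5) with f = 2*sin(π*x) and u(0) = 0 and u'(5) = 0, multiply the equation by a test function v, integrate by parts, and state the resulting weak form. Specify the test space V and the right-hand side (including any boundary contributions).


V = {v ∈ H^1(0, 5) : v(0) = 0} (test functions vanish at x = 0 where u is specified); weak form: ∫_0^5 u'v' dx = ∫_0^5 (2*sin(π*x)) v dx for all v ∈ V.

Multiply both sides by a test function v and integrate from 0 to 5:
  ∫_0^5 −u''(x) v(x) dx = ∫_0^5 f(x) v(x) dx.
Integrate the LHS by parts once:
  ∫_0^5 −u'' v dx = −[u'(x) v(x)]_0^5 + ∫_0^5 u'(x) v'(x) dx.
Thus ∫_0^5 u'(x) v'(x) dx = ∫_0^5 f(x) v(x) dx + [u'(x) v(x)]_0^5.
Choose V so that boundary terms are either known or forced to vanish.
Mixed BC: u(0) = 0 (Dirichlet) and u'(5) = 0 (Neumann). Define V = {v ∈ H^1(0, 5) : v(0) = 0}. Then [u' v]_0^5 = u'(5)·v(5) − u'(0)·0 = 0.
Weak formulation: find u (satisfying any essential BC) such that ∫_0^5 u'(x) v'(x) dx = ∫_0^5 f v dx for all v ∈ V (Dirichlet at 0 absorbed into V; the Neumann datum at x = 5 is zero, so no boundary term remains).
Substituting f(x) = 2*sin(π*x), the right-hand side is ∫_0^5 (2*sin(π*x)) v dx.


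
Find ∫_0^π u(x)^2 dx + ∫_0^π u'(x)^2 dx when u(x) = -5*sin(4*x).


||u||_{H^1(0,π)}^2 = 425*π/2

u'(x) = -20*cos(4*x).
Expand u² and (u')² and integrate term by term on (0, π), using: for integers n ≥ 1, ∫_0^π sin²(nx) dx = ∫_0^π cos²(nx) dx = π/2; for n ≠ n', ∫_0^π sin(nx)sin(n'x) dx = ∫_0^π cos(nx)cos(n'x) dx = 0; and by product-to-sum, ∫_0^π sin(nx)cos(n'x) dx = ½∫_0^π [sin((n+n')x) + sin((n−n')x)] dx, which is 0 when n+n' is even and 2n/(n²−n'²) when n+n' is odd (it need not vanish on (0, π)).
  u² squared terms: (-5)²·∫sin(4x)² dx = 25·π/2 = 25*π/2.
  So ∫_0^π u² dx = 25*π/2.
  (u')² squared terms: (-20)²·∫cos(4x)² dx = 400·π/2 = 200*π.
  So ∫_0^π (u')² dx = 200*π.
||u||_{H^1}^2 = (25*π/2) + (200*π) = 425*π/2.


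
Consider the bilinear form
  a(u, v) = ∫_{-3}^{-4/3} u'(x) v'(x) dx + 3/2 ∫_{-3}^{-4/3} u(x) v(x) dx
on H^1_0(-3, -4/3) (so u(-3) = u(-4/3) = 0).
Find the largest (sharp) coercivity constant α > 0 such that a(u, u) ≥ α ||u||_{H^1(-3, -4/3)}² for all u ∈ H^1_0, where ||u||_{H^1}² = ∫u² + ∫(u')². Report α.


α = 1

Coercivity of a(·,·) on H^1_0(-3, -4/3) means a(u, u) ≥ α ||u||_{H^1}² for every u ∈ H^1_0.
The interval has length L = 5/3, and Poincaré/coercivity depend only on L. Here a(u, u) = ∫(u')² + (3/2)·∫u².
Here c = 3/2 ≥ 1, so a(u,u) = ∫(u')² + c∫u² ≥ ∫(u')² + ∫u² = ||u||_{H^1}², i.e. α = 1 works. No larger α is possible: a(u,u) ≥ α||u||_{H^1}² means (1−α)∫(u')² ≥ (α−c)∫u², and for the modes u_n = sin(nπ(x−x₀)/L) (x₀ the left endpoint) one has ∫u_n²/∫(u_n')² = (L/(nπ))² → 0, so a(u_n,u_n)/||u_n||_{H^1}² → 1. Hence the optimal constant is α = 1.
Therefore α = 1.
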